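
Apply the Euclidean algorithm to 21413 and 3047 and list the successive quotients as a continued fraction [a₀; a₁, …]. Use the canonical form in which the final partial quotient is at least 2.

⌊21413/3047⌋ = 7, remainder 84
⌊3047/84⌋ = 36, remainder 23
⌊84/23⌋ = 3, remainder 15
⌊23/15⌋ = 1, remainder 8
⌊15/8⌋ = 1, remainder 7
⌊8/7⌋ = 1, remainder 1
⌊7/1⌋ = 7, remainder 0

[7; 36, 3, 1, 1, 1, 7]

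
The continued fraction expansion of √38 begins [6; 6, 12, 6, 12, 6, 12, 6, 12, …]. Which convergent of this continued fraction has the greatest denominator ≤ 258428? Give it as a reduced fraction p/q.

202501/32850

a_0 = 6: 6/1  (≤ bound)
a_1 = 6: 37/6  (≤ bound)
a_2 = 12: 450/73  (≤ bound)
a_3 = 6: 2737/444  (≤ bound)
a_4 = 12: 33294/5401  (≤ bound)
a_5 = 6: 202501/32850  (≤ bound)
a_6 = 12: 2463306/399601  (> 258428, stop)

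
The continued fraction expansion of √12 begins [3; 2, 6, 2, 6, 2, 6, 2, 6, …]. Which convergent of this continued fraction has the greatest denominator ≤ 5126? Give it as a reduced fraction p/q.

8733/2521

List convergents until the denominator exceeds the bound:
a_0 = 3: 3/1  (≤ bound)
a_1 = 2: 7/2  (≤ bound)
a_2 = 6: 45/13  (≤ bound)
a_3 = 2: 97/28  (≤ bound)
a_4 = 6: 627/181  (≤ bound)
a_5 = 2: 1351/390  (≤ bound)
a_6 = 6: 8733/2521  (≤ bound)
a_7 = 2: 18817/5432  (> 5126, stop)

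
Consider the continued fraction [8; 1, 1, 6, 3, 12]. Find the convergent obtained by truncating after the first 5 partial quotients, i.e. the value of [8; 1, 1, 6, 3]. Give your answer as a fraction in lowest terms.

350/41

a_0 = 8: 8/1
a_1 = 1: 9/1
a_2 = 1: 17/2
a_3 = 6: 111/13
a_4 = 3: 350/41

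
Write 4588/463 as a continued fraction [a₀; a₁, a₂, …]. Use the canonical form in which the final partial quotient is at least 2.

Repeatedly divide and take the remainder:
4588 = 9·463 + 421, so a_0 = 9
463 = 1·421 + 42, so a_1 = 1
421 = 10·42 + 1, so a_2 = 10
42 = 42·1 + 0, so a_3 = 42

[9; 1, 10, 42]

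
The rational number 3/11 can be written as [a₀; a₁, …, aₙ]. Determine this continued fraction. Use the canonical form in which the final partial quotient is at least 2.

Run the Euclidean algorithm, recording each quotient:
3 = 0·11 + 3, so a_0 = 0
11 = 3·3 + 2, so a_1 = 3
3 = 1·2 + 1, so a_2 = 1
2 = 2·1 + 0, so a_3 = 2

[0; 3, 1, 2]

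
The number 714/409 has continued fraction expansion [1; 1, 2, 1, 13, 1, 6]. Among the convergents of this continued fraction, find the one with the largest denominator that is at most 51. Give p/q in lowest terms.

7/4

a_0 = 1: 1/1  (≤ bound)
a_1 = 1: 2/1  (≤ bound)
a_2 = 2: 5/3  (≤ bound)
a_3 = 1: 7/4  (≤ bound)
a_4 = 13: 96/55  (> 51, stop)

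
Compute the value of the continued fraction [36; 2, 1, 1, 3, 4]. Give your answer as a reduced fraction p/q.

Compute successive convergents:
a_0 = 36: 36/1
a_1 = 2: 73/2
a_2 = 1: 109/3
a_3 = 1: 182/5
a_4 = 3: 655/18
a_5 = 4: 2802/77

2802/77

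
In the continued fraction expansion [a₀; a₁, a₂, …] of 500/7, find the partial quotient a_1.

2

Run the Euclidean algorithm, recording each quotient:
⌊500/7⌋ = 71, remainder 3
⌊7/3⌋ = 2, remainder 1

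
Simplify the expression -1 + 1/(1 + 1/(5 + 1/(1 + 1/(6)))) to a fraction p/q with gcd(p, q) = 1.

a_0 = -1: -1/1
a_1 = 1: 0/1
a_2 = 5: -1/6
a_3 = 1: -1/7
a_4 = 6: -7/48

-7/48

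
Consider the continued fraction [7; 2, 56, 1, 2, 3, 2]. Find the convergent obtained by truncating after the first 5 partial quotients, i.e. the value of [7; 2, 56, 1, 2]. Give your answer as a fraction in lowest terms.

Work from the innermost term outward:
Start with 2.
1 + 1/(2/1) = 1 + 1/2 = 3/2
56 + 1/(3/2) = 56 + 2/3 = 170/3
2 + 1/(170/3) = 2 + 3/170 = 343/170
7 + 1/(343/170) = 7 + 170/343 = 2571/343

2571/343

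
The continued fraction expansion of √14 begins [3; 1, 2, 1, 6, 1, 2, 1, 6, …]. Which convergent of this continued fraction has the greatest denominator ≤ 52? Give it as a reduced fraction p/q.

List convergents until the denominator exceeds the bound:
a_0 = 3: 3/1  (≤ bound)
a_1 = 1: 4/1  (≤ bound)
a_2 = 2: 11/3  (≤ bound)
a_3 = 1: 15/4  (≤ bound)
a_4 = 6: 101/27  (≤ bound)
a_5 = 1: 116/31  (≤ bound)
a_6 = 2: 333/89  (> 52, stop)

116/31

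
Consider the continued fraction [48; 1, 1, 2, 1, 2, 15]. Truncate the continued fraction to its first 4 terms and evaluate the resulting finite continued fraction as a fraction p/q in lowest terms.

243/5

Build up convergents one term at a time:
a_0 = 48: 48/1
a_1 = 1: 49/1
a_2 = 1: 97/2
a_3 = 2: 243/5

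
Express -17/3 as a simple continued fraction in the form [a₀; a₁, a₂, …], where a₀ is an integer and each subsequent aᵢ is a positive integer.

-17 = -6·3 + 1, so a_0 = -6
3 = 3·1 + 0, so a_1 = 3

[-6; 3]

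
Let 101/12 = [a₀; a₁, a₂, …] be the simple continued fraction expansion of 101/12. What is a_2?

101 = 8·12 + 5, so a_0 = 8
12 = 2·5 + 2, so a_1 = 2
5 = 2·2 + 1, so a_2 = 2

2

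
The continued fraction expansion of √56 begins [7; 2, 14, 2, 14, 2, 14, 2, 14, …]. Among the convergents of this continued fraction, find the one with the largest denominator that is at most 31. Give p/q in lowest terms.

List convergents until the denominator exceeds the bound:
a_0 = 7: 7/1  (≤ bound)
a_1 = 2: 15/2  (≤ bound)
a_2 = 14: 217/29  (≤ bound)
a_3 = 2: 449/60  (> 31, stop)

217/29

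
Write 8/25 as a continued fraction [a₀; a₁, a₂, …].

Repeatedly divide and take the remainder:
8 = 0·25 + 8, so a_0 = 0
25 = 3·8 + 1, so a_1 = 3
8 = 8·1 + 0, so a_2 = 8

[0; 3, 8]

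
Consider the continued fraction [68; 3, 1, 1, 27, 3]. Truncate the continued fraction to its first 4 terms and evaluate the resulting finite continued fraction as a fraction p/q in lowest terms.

a_0 = 68: 68/1
a_1 = 3: 205/3
a_2 = 1: 273/4
a_3 = 1: 478/7

478/7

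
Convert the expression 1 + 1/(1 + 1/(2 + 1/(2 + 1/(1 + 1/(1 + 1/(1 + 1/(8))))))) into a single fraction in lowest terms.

397/233

Use the convergent recurrence hₖ = aₖ·hₖ₋₁ + hₖ₋₂ (and likewise for the denominators kₖ):
a_0 = 1: 1/1
a_1 = 1: 2/1
a_2 = 2: 5/3
a_3 = 2: 12/7
a_4 = 1: 17/10
a_5 = 1: 29/17
a_6 = 1: 46/27
a_7 = 8: 397/233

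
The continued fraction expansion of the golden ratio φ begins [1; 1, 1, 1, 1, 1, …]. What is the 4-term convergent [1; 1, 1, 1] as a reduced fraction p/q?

5/3

a_0 = 1: 1/1
a_1 = 1: 2/1
a_2 = 1: 3/2
a_3 = 1: 5/3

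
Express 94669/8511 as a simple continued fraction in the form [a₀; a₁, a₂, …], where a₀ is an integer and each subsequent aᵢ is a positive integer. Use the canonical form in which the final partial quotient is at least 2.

[11; 8, 8, 3, 1, 31]

Apply division with remainder until the remainder is 0:
94669 ÷ 8511 → quotient 11, remainder 1048
8511 ÷ 1048 → quotient 8, remainder 127
1048 ÷ 127 → quotient 8, remainder 32
127 ÷ 32 → quotient 3, remainder 31
32 ÷ 31 → quotient 1, remainder 1
31 ÷ 1 → quotient 31, remainder 0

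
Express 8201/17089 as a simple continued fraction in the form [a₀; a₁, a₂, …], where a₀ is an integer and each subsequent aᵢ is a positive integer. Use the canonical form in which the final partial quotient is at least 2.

[0; 2, 11, 1, 14, 1, 42]

⌊8201/17089⌋ = 0, remainder 8201
⌊17089/8201⌋ = 2, remainder 687
⌊8201/687⌋ = 11, remainder 644
⌊687/644⌋ = 1, remainder 43
⌊644/43⌋ = 14, remainder 42
⌊43/42⌋ = 1, remainder 1
⌊42/1⌋ = 42, remainder 0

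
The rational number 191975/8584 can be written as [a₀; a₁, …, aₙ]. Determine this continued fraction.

[22; 2, 1, 2, 1, 12, 15, 4]

⌊191975/8584⌋ = 22, remainder 3127
⌊8584/3127⌋ = 2, remainder 2330
⌊3127/2330⌋ = 1, remainder 797
⌊2330/797⌋ = 2, remainder 736
⌊797/736⌋ = 1, remainder 61
⌊736/61⌋ = 12, remainder 4
⌊61/4⌋ = 15, remainder 1
⌊4/1⌋ = 4, remainder 0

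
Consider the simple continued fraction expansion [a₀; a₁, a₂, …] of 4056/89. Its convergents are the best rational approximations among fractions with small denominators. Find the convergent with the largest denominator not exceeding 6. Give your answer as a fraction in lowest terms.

a_0 = 45: 45/1  (≤ bound)
a_1 = 1: 46/1  (≤ bound)
a_2 = 1: 91/2  (≤ bound)
a_3 = 2: 228/5  (≤ bound)
a_4 = 1: 319/7  (> 6, stop)

228/5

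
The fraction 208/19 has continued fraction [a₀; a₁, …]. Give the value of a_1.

1

208 = 10·19 + 18, so a_0 = 10
19 = 1·18 + 1, so a_1 = 1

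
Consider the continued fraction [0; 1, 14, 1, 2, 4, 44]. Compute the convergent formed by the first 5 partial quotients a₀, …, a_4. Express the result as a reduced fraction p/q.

a_0 = 0: 0/1
a_1 = 1: 1/1
a_2 = 14: 14/15
a_3 = 1: 15/16
a_4 = 2: 44/47

44/47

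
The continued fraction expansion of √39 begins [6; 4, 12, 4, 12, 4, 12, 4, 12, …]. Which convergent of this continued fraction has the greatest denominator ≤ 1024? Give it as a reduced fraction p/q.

List convergents until the denominator exceeds the bound:
a_0 = 6: 6/1  (≤ bound)
a_1 = 4: 25/4  (≤ bound)
a_2 = 12: 306/49  (≤ bound)
a_3 = 4: 1249/200  (≤ bound)
a_4 = 12: 15294/2449  (> 1024, stop)

1249/200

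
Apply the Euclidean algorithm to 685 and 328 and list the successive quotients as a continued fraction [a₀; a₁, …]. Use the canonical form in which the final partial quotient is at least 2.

[2; 11, 3, 4, 2]

685 ÷ 328 → quotient 2, remainder 29
328 ÷ 29 → quotient 11, remainder 9
29 ÷ 9 → quotient 3, remainder 2
9 ÷ 2 → quotient 4, remainder 1
2 ÷ 1 → quotient 2, remainder 0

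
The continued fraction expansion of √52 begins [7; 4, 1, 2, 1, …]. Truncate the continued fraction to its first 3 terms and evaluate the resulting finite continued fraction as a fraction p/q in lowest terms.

36/5

Start with 1.
4 + 1/(1/1) = 4 + 1/1 = 5/1
7 + 1/(5/1) = 7 + 1/5 = 36/5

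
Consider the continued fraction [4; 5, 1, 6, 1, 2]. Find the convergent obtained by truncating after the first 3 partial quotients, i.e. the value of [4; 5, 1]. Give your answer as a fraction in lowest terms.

Start with 1.
5 + 1/(1/1) = 5 + 1/1 = 6/1
4 + 1/(6/1) = 4 + 1/6 = 25/6

25/6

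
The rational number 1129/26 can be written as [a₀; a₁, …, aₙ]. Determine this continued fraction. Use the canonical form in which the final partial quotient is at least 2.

[43; 2, 2, 1, 3]

Apply division with remainder until the remainder is 0:
⌊1129/26⌋ = 43, remainder 11
⌊26/11⌋ = 2, remainder 4
⌊11/4⌋ = 2, remainder 3
⌊4/3⌋ = 1, remainder 1
⌊3/1⌋ = 3, remainder 0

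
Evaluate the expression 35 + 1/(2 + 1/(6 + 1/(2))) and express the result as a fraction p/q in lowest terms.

a_0 = 35: 35/1
a_1 = 2: 71/2
a_2 = 6: 461/13
a_3 = 2: 993/28

993/28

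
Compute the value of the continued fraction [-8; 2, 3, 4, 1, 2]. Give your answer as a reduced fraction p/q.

-787/104

a_0 = -8: -8/1
a_1 = 2: -15/2
a_2 = 3: -53/7
a_3 = 4: -227/30
a_4 = 1: -280/37
a_5 = 2: -787/104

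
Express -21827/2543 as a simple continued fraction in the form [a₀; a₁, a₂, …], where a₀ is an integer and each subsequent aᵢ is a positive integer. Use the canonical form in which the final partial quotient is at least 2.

[-9; 2, 2, 1, 1, 41, 1, 4]

-21827 ÷ 2543 → quotient -9, remainder 1060
2543 ÷ 1060 → quotient 2, remainder 423
1060 ÷ 423 → quotient 2, remainder 214
423 ÷ 214 → quotient 1, remainder 209
214 ÷ 209 → quotient 1, remainder 5
209 ÷ 5 → quotient 41, remainder 4
5 ÷ 4 → quotient 1, remainder 1
4 ÷ 1 → quotient 4, remainder 0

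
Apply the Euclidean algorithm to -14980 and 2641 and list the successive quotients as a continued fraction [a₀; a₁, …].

⌊-14980/2641⌋ = -6, remainder 866
⌊2641/866⌋ = 3, remainder 43
⌊866/43⌋ = 20, remainder 6
⌊43/6⌋ = 7, remainder 1
⌊6/1⌋ = 6, remainder 0

[-6; 3, 20, 7, 6]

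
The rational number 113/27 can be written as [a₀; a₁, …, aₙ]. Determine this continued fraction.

[4; 5, 2, 2]

113 = 4·27 + 5, so a_0 = 4
27 = 5·5 + 2, so a_1 = 5
5 = 2·2 + 1, so a_2 = 2
2 = 2·1 + 0, so a_3 = 2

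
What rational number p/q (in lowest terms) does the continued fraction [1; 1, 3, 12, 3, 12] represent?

3266/1861

Start with 12.
3 + 1/(12/1) = 3 + 1/12 = 37/12
12 + 1/(37/12) = 12 + 12/37 = 456/37
3 + 1/(456/37) = 3 + 37/456 = 1405/456
1 + 1/(1405/456) = 1 + 456/1405 = 1861/1405
1 + 1/(1861/1405) = 1 + 1405/1861 = 3266/1861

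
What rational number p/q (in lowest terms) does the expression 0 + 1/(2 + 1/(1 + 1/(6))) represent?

7/20

Starting at the tail and folding back:
Start with 6.
1 + 1/(6/1) = 1 + 1/6 = 7/6
2 + 1/(7/6) = 2 + 6/7 = 20/7
0 + 1/(20/7) = 0 + 7/20 = 7/20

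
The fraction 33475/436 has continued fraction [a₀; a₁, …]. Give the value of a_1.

1

33475 ÷ 436 → quotient 76, remainder 339
436 ÷ 339 → quotient 1, remainder 97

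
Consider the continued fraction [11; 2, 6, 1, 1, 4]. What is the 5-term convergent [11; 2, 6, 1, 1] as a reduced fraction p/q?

a_0 = 11: 11/1
a_1 = 2: 23/2
a_2 = 6: 149/13
a_3 = 1: 172/15
a_4 = 1: 321/28

321/28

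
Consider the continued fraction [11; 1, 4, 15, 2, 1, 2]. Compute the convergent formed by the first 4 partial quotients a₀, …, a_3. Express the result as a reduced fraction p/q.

897/76

Start with 15.
4 + 1/(15/1) = 4 + 1/15 = 61/15
1 + 1/(61/15) = 1 + 15/61 = 76/61
11 + 1/(76/61) = 11 + 61/76 = 897/76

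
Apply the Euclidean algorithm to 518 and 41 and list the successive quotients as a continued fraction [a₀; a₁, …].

Repeatedly divide and take the remainder:
⌊518/41⌋ = 12, remainder 26
⌊41/26⌋ = 1, remainder 15
⌊26/15⌋ = 1, remainder 11
⌊15/11⌋ = 1, remainder 4
⌊11/4⌋ = 2, remainder 3
⌊4/3⌋ = 1, remainder 1
⌊3/1⌋ = 3, remainder 0

[12; 1, 1, 1, 2, 1, 3]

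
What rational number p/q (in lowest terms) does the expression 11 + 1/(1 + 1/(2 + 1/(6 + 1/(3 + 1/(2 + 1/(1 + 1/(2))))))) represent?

6274/537

Start with 2.
1 + 1/(2/1) = 1 + 1/2 = 3/2
2 + 1/(3/2) = 2 + 2/3 = 8/3
3 + 1/(8/3) = 3 + 3/8 = 27/8
6 + 1/(27/8) = 6 + 8/27 = 170/27
2 + 1/(170/27) = 2 + 27/170 = 367/170
1 + 1/(367/170) = 1 + 170/367 = 537/367
11 + 1/(537/367) = 11 + 367/537 = 6274/537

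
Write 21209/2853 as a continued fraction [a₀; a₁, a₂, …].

⌊21209/2853⌋ = 7, remainder 1238
⌊2853/1238⌋ = 2, remainder 377
⌊1238/377⌋ = 3, remainder 107
⌊377/107⌋ = 3, remainder 56
⌊107/56⌋ = 1, remainder 51
⌊56/51⌋ = 1, remainder 5
⌊51/5⌋ = 10, remainder 1
⌊5/1⌋ = 5, remainder 0

[7; 2, 3, 3, 1, 1, 10, 5]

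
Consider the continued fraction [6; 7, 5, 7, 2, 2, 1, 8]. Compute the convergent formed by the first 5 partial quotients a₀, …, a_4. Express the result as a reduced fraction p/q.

Compute successive convergents:
a_0 = 6: 6/1
a_1 = 7: 43/7
a_2 = 5: 221/36
a_3 = 7: 1590/259
a_4 = 2: 3401/554

3401/554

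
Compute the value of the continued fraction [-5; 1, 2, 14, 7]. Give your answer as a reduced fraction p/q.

a_0 = -5: -5/1
a_1 = 1: -4/1
a_2 = 2: -13/3
a_3 = 14: -186/43
a_4 = 7: -1315/304

-1315/304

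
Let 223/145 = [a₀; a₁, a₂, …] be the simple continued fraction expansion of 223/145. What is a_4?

11

Repeatedly divide and take the remainder:
223 ÷ 145 → quotient 1, remainder 78
145 ÷ 78 → quotient 1, remainder 67
78 ÷ 67 → quotient 1, remainder 11
67 ÷ 11 → quotient 6, remainder 1
11 ÷ 1 → quotient 11, remainder 0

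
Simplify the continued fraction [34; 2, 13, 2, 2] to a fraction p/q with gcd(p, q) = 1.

4793/139

Start with 2.
2 + 1/(2/1) = 2 + 1/2 = 5/2
13 + 1/(5/2) = 13 + 2/5 = 67/5
2 + 1/(67/5) = 2 + 5/67 = 139/67
34 + 1/(139/67) = 34 + 67/139 = 4793/139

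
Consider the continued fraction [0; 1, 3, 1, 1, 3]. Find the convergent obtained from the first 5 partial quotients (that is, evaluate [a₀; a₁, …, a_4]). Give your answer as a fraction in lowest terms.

7/9

a_0 = 0: 0/1
a_1 = 1: 1/1
a_2 = 3: 3/4
a_3 = 1: 4/5
a_4 = 1: 7/9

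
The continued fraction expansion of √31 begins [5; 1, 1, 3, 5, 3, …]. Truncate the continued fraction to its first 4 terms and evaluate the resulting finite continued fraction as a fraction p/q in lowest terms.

Collapse the nested fraction from the inside out:
Start with 3.
1 + 1/(3/1) = 1 + 1/3 = 4/3
1 + 1/(4/3) = 1 + 3/4 = 7/4
5 + 1/(7/4) = 5 + 4/7 = 39/7

39/7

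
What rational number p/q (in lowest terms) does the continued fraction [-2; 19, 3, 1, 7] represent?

-1163/597

a_0 = -2: -2/1
a_1 = 19: -37/19
a_2 = 3: -113/58
a_3 = 1: -150/77
a_4 = 7: -1163/597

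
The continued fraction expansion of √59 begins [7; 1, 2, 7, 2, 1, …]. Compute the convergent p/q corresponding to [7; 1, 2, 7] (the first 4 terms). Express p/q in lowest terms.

169/22

Work from the innermost term outward:
Start with 7.
2 + 1/(7/1) = 2 + 1/7 = 15/7
1 + 1/(15/7) = 1 + 7/15 = 22/15
7 + 1/(22/15) = 7 + 15/22 = 169/22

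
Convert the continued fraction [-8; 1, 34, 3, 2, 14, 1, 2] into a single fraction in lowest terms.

Start with 2.
1 + 1/(2/1) = 1 + 1/2 = 3/2
14 + 1/(3/2) = 14 + 2/3 = 44/3
2 + 1/(44/3) = 2 + 3/44 = 91/44
3 + 1/(91/44) = 3 + 44/91 = 317/91
34 + 1/(317/91) = 34 + 91/317 = 10869/317
1 + 1/(10869/317) = 1 + 317/10869 = 11186/10869
-8 + 1/(11186/10869) = -8 + 10869/11186 = -78619/11186

-78619/11186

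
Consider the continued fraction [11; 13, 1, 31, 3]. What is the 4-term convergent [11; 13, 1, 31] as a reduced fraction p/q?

4949/447

Build up convergents one term at a time:
a_0 = 11: 11/1
a_1 = 13: 144/13
a_2 = 1: 155/14
a_3 = 31: 4949/447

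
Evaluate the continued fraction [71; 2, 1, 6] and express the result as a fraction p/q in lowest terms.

Compute successive convergents:
a_0 = 71: 71/1
a_1 = 2: 143/2
a_2 = 1: 214/3
a_3 = 6: 1427/20

1427/20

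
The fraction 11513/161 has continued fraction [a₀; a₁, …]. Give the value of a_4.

3

11513 = 71·161 + 82, so a_0 = 71
161 = 1·82 + 79, so a_1 = 1
82 = 1·79 + 3, so a_2 = 1
79 = 26·3 + 1, so a_3 = 26
3 = 3·1 + 0, so a_4 = 3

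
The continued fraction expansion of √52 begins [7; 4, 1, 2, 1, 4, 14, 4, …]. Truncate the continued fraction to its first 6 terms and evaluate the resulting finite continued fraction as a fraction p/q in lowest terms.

649/90

Use the convergent recurrence hₖ = aₖ·hₖ₋₁ + hₖ₋₂ (and likewise for the denominators kₖ):
a_0 = 7: 7/1
a_1 = 4: 29/4
a_2 = 1: 36/5
a_3 = 2: 101/14
a_4 = 1: 137/19
a_5 = 4: 649/90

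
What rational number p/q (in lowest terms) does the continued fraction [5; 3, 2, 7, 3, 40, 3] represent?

Use the convergent recurrence hₖ = aₖ·hₖ₋₁ + hₖ₋₂ (and likewise for the denominators kₖ):
a_0 = 5: 5/1
a_1 = 3: 16/3
a_2 = 2: 37/7
a_3 = 7: 275/52
a_4 = 3: 862/163
a_5 = 40: 34755/6572
a_6 = 3: 105127/19879

105127/19879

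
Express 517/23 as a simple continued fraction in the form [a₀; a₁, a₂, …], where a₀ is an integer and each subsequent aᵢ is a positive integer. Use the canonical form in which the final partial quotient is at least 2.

[22; 2, 11]

517 = 22·23 + 11, so a_0 = 22
23 = 2·11 + 1, so a_1 = 2
11 = 11·1 + 0, so a_2 = 11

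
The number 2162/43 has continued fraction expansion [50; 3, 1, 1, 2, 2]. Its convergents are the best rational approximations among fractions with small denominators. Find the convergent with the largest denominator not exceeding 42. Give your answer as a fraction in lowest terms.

905/18

List convergents until the denominator exceeds the bound:
a_0 = 50: 50/1  (≤ bound)
a_1 = 3: 151/3  (≤ bound)
a_2 = 1: 201/4  (≤ bound)
a_3 = 1: 352/7  (≤ bound)
a_4 = 2: 905/18  (≤ bound)
a_5 = 2: 2162/43  (> 42, stop)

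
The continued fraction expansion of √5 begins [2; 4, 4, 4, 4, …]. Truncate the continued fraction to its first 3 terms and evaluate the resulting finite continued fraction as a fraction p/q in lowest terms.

a_0 = 2: 2/1
a_1 = 4: 9/4
a_2 = 4: 38/17

38/17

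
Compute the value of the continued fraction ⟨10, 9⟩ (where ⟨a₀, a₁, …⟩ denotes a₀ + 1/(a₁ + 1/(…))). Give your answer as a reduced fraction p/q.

91/9

Start with 9.
10 + 1/(9/1) = 10 + 1/9 = 91/9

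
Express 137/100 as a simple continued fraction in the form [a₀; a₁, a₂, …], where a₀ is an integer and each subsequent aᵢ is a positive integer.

⌊137/100⌋ = 1, remainder 37
⌊100/37⌋ = 2, remainder 26
⌊37/26⌋ = 1, remainder 11
⌊26/11⌋ = 2, remainder 4
⌊11/4⌋ = 2, remainder 3
⌊4/3⌋ = 1, remainder 1
⌊3/1⌋ = 3, remainder 0

[1; 2, 1, 2, 2, 1, 3]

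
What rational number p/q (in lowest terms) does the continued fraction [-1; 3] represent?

-2/3

Start with 3.
-1 + 1/(3/1) = -1 + 1/3 = -2/3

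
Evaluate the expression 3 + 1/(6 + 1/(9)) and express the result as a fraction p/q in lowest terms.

174/55

Start with 9.
6 + 1/(9/1) = 6 + 1/9 = 55/9
3 + 1/(55/9) = 3 + 9/55 = 174/55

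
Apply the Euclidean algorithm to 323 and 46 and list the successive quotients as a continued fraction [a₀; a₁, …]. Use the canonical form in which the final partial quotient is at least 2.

Run the Euclidean algorithm, recording each quotient:
323 ÷ 46 → quotient 7, remainder 1
46 ÷ 1 → quotient 46, remainder 0

[7; 46]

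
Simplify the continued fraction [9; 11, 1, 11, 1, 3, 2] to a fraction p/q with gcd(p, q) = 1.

12454/1371

a_0 = 9: 9/1
a_1 = 11: 100/11
a_2 = 1: 109/12
a_3 = 11: 1299/143
a_4 = 1: 1408/155
a_5 = 3: 5523/608
a_6 = 2: 12454/1371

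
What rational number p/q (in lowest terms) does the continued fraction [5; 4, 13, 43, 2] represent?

24228/4619

Work from the innermost term outward:
Start with 2.
43 + 1/(2/1) = 43 + 1/2 = 87/2
13 + 1/(87/2) = 13 + 2/87 = 1133/87
4 + 1/(1133/87) = 4 + 87/1133 = 4619/1133
5 + 1/(4619/1133) = 5 + 1133/4619 = 24228/4619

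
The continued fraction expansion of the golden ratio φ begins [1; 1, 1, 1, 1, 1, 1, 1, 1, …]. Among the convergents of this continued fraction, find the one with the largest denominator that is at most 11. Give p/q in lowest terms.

13/8

List convergents until the denominator exceeds the bound:
a_0 = 1: 1/1  (≤ bound)
a_1 = 1: 2/1  (≤ bound)
a_2 = 1: 3/2  (≤ bound)
a_3 = 1: 5/3  (≤ bound)
a_4 = 1: 8/5  (≤ bound)
a_5 = 1: 13/8  (≤ bound)
a_6 = 1: 21/13  (> 11, stop)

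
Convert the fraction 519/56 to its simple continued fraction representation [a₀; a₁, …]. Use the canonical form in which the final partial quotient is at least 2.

Apply division with remainder until the remainder is 0:
519 = 9·56 + 15, so a_0 = 9
56 = 3·15 + 11, so a_1 = 3
15 = 1·11 + 4, so a_2 = 1
11 = 2·4 + 3, so a_3 = 2
4 = 1·3 + 1, so a_4 = 1
3 = 3·1 + 0, so a_5 = 3

[9; 3, 1, 2, 1, 3]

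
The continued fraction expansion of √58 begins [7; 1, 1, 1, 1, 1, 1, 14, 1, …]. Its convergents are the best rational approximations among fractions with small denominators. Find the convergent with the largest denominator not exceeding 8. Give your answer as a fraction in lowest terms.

61/8

a_0 = 7: 7/1  (≤ bound)
a_1 = 1: 8/1  (≤ bound)
a_2 = 1: 15/2  (≤ bound)
a_3 = 1: 23/3  (≤ bound)
a_4 = 1: 38/5  (≤ bound)
a_5 = 1: 61/8  (≤ bound)
a_6 = 1: 99/13  (> 8, stop)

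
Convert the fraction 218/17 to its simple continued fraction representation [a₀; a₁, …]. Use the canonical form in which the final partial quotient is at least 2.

218 ÷ 17 → quotient 12, remainder 14
17 ÷ 14 → quotient 1, remainder 3
14 ÷ 3 → quotient 4, remainder 2
3 ÷ 2 → quotient 1, remainder 1
2 ÷ 1 → quotient 2, remainder 0

[12; 1, 4, 1, 2]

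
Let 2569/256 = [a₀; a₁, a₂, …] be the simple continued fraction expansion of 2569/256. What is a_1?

2569 ÷ 256 → quotient 10, remainder 9
256 ÷ 9 → quotient 28, remainder 4

28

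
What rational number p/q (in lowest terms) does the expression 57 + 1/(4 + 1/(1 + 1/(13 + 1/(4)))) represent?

Starting at the tail and folding back:
Start with 4.
13 + 1/(4/1) = 13 + 1/4 = 53/4
1 + 1/(53/4) = 1 + 4/53 = 57/53
4 + 1/(57/53) = 4 + 53/57 = 281/57
57 + 1/(281/57) = 57 + 57/281 = 16074/281

16074/281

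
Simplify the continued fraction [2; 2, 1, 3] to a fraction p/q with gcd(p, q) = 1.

26/11

Start with 3.
1 + 1/(3/1) = 1 + 1/3 = 4/3
2 + 1/(4/3) = 2 + 3/4 = 11/4
2 + 1/(11/4) = 2 + 4/11 = 26/11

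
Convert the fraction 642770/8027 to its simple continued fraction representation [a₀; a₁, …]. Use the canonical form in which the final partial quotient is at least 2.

[80; 13, 6, 3, 2, 6, 2]

Apply division with remainder until the remainder is 0:
642770 ÷ 8027 → quotient 80, remainder 610
8027 ÷ 610 → quotient 13, remainder 97
610 ÷ 97 → quotient 6, remainder 28
97 ÷ 28 → quotient 3, remainder 13
28 ÷ 13 → quotient 2, remainder 2
13 ÷ 2 → quotient 6, remainder 1
2 ÷ 1 → quotient 2, remainder 0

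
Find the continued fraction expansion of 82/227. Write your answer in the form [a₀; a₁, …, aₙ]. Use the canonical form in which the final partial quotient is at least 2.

⌊82/227⌋ = 0, remainder 82
⌊227/82⌋ = 2, remainder 63
⌊82/63⌋ = 1, remainder 19
⌊63/19⌋ = 3, remainder 6
⌊19/6⌋ = 3, remainder 1
⌊6/1⌋ = 6, remainder 0

[0; 2, 1, 3, 3, 6]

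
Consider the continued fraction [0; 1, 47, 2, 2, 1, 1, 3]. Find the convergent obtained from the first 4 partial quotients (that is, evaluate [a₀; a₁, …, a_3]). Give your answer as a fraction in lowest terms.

Compute successive convergents:
a_0 = 0: 0/1
a_1 = 1: 1/1
a_2 = 47: 47/48
a_3 = 2: 95/97

95/97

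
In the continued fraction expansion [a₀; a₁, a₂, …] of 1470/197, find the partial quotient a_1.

2

1470 ÷ 197 → quotient 7, remainder 91
197 ÷ 91 → quotient 2, remainder 15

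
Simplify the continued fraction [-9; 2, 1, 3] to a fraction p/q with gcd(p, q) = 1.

a_0 = -9: -9/1
a_1 = 2: -17/2
a_2 = 1: -26/3
a_3 = 3: -95/11

-95/11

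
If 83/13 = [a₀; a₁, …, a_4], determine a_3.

⌊83/13⌋ = 6, remainder 5
⌊13/5⌋ = 2, remainder 3
⌊5/3⌋ = 1, remainder 2
⌊3/2⌋ = 1, remainder 1

1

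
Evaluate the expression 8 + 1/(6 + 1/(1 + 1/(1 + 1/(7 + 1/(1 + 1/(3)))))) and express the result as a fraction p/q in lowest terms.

Compute successive convergents:
a_0 = 8: 8/1
a_1 = 6: 49/6
a_2 = 1: 57/7
a_3 = 1: 106/13
a_4 = 7: 799/98
a_5 = 1: 905/111
a_6 = 3: 3514/431

3514/431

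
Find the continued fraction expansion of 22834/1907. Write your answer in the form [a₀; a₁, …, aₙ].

[11; 1, 37, 7, 7]

Repeatedly divide and take the remainder:
22834 ÷ 1907 → quotient 11, remainder 1857
1907 ÷ 1857 → quotient 1, remainder 50
1857 ÷ 50 → quotient 37, remainder 7
50 ÷ 7 → quotient 7, remainder 1
7 ÷ 1 → quotient 7, remainder 0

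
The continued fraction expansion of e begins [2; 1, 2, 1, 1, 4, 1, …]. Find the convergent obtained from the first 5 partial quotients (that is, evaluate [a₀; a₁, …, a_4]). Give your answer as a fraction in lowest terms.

Work from the innermost term outward:
Start with 1.
1 + 1/(1/1) = 1 + 1/1 = 2/1
2 + 1/(2/1) = 2 + 1/2 = 5/2
1 + 1/(5/2) = 1 + 2/5 = 7/5
2 + 1/(7/5) = 2 + 5/7 = 19/7

19/7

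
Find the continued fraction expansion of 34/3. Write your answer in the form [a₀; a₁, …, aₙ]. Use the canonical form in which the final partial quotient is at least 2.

Run the Euclidean algorithm, recording each quotient:
34 ÷ 3 → quotient 11, remainder 1
3 ÷ 1 → quotient 3, remainder 0

[11; 3]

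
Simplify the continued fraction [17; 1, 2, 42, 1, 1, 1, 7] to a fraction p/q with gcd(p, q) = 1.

52407/2966

Start with 7.
1 + 1/(7/1) = 1 + 1/7 = 8/7
1 + 1/(8/7) = 1 + 7/8 = 15/8
1 + 1/(15/8) = 1 + 8/15 = 23/15
42 + 1/(23/15) = 42 + 15/23 = 981/23
2 + 1/(981/23) = 2 + 23/981 = 1985/981
1 + 1/(1985/981) = 1 + 981/1985 = 2966/1985
17 + 1/(2966/1985) = 17 + 1985/2966 = 52407/2966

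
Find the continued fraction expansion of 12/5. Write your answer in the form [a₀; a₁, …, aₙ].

12 = 2·5 + 2, so a_0 = 2
5 = 2·2 + 1, so a_1 = 2
2 = 2·1 + 0, so a_2 = 2

[2; 2, 2]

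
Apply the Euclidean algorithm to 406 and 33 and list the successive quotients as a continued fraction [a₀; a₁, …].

Apply division with remainder until the remainder is 0:
406 ÷ 33 → quotient 12, remainder 10
33 ÷ 10 → quotient 3, remainder 3
10 ÷ 3 → quotient 3, remainder 1
3 ÷ 1 → quotient 3, remainder 0

[12; 3, 3, 3]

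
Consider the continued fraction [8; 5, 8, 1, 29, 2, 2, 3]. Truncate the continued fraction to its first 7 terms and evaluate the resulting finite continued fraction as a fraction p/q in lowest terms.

Work from the innermost term outward:
Start with 2.
2 + 1/(2/1) = 2 + 1/2 = 5/2
29 + 1/(5/2) = 29 + 2/5 = 147/5
1 + 1/(147/5) = 1 + 5/147 = 152/147
8 + 1/(152/147) = 8 + 147/152 = 1363/152
5 + 1/(1363/152) = 5 + 152/1363 = 6967/1363
8 + 1/(6967/1363) = 8 + 1363/6967 = 57099/6967

57099/6967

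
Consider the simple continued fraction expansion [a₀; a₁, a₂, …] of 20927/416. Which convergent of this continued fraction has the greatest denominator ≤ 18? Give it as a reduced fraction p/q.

a_0 = 50: 50/1  (≤ bound)
a_1 = 3: 151/3  (≤ bound)
a_2 = 3: 503/10  (≤ bound)
a_3 = 1: 654/13  (≤ bound)
a_4 = 1: 1157/23  (> 18, stop)

654/13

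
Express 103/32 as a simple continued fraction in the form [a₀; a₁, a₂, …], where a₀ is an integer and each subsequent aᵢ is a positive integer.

[3; 4, 1, 1, 3]

Repeatedly divide and take the remainder:
103 = 3·32 + 7, so a_0 = 3
32 = 4·7 + 4, so a_1 = 4
7 = 1·4 + 3, so a_2 = 1
4 = 1·3 + 1, so a_3 = 1
3 = 3·1 + 0, so a_4 = 3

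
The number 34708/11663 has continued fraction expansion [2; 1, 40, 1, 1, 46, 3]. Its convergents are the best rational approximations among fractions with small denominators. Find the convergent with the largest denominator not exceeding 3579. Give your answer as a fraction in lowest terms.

a_0 = 2: 2/1  (≤ bound)
a_1 = 1: 3/1  (≤ bound)
a_2 = 40: 122/41  (≤ bound)
a_3 = 1: 125/42  (≤ bound)
a_4 = 1: 247/83  (≤ bound)
a_5 = 46: 11487/3860  (> 3579, stop)

247/83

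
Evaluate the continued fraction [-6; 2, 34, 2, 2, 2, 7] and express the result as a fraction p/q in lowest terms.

a_0 = -6: -6/1
a_1 = 2: -11/2
a_2 = 34: -380/69
a_3 = 2: -771/140
a_4 = 2: -1922/349
a_5 = 2: -4615/838
a_6 = 7: -34227/6215

-34227/6215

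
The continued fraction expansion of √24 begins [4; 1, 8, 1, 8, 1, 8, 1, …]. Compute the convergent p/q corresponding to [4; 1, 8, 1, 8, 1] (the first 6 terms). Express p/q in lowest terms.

485/99

a_0 = 4: 4/1
a_1 = 1: 5/1
a_2 = 8: 44/9
a_3 = 1: 49/10
a_4 = 8: 436/89
a_5 = 1: 485/99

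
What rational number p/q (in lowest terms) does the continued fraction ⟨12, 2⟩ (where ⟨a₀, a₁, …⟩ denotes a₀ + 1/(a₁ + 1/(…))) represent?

Start with 2.
12 + 1/(2/1) = 12 + 1/2 = 25/2

25/2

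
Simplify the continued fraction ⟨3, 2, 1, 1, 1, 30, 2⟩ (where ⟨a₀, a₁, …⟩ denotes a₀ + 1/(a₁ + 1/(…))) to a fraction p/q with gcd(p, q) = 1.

1681/498

Use the convergent recurrence hₖ = aₖ·hₖ₋₁ + hₖ₋₂ (and likewise for the denominators kₖ):
a_0 = 3: 3/1
a_1 = 2: 7/2
a_2 = 1: 10/3
a_3 = 1: 17/5
a_4 = 1: 27/8
a_5 = 30: 827/245
a_6 = 2: 1681/498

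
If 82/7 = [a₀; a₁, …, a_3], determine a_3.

82 ÷ 7 → quotient 11, remainder 5
7 ÷ 5 → quotient 1, remainder 2
5 ÷ 2 → quotient 2, remainder 1
2 ÷ 1 → quotient 2, remainder 0

2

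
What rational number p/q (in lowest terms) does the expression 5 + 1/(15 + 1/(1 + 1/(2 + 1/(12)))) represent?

2937/580

Use the convergent recurrence hₖ = aₖ·hₖ₋₁ + hₖ₋₂ (and likewise for the denominators kₖ):
a_0 = 5: 5/1
a_1 = 15: 76/15
a_2 = 1: 81/16
a_3 = 2: 238/47
a_4 = 12: 2937/580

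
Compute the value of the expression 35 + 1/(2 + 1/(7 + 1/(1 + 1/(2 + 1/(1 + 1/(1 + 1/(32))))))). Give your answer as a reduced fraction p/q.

132869/3746

Compute successive convergents:
a_0 = 35: 35/1
a_1 = 2: 71/2
a_2 = 7: 532/15
a_3 = 1: 603/17
a_4 = 2: 1738/49
a_5 = 1: 2341/66
a_6 = 1: 4079/115
a_7 = 32: 132869/3746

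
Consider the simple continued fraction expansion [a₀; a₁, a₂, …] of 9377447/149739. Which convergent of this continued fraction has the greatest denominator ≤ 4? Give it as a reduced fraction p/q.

188/3

a_0 = 62: 62/1  (≤ bound)
a_1 = 1: 63/1  (≤ bound)
a_2 = 1: 125/2  (≤ bound)
a_3 = 1: 188/3  (≤ bound)
a_4 = 2: 501/8  (> 4, stop)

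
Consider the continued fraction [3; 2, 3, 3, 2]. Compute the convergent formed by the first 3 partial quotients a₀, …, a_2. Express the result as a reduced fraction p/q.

24/7

Work from the innermost term outward:
Start with 3.
2 + 1/(3/1) = 2 + 1/3 = 7/3
3 + 1/(7/3) = 3 + 3/7 = 24/7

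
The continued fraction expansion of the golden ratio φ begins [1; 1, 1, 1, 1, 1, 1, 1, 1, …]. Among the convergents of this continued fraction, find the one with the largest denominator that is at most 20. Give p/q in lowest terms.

21/13

a_0 = 1: 1/1  (≤ bound)
a_1 = 1: 2/1  (≤ bound)
a_2 = 1: 3/2  (≤ bound)
a_3 = 1: 5/3  (≤ bound)
a_4 = 1: 8/5  (≤ bound)
a_5 = 1: 13/8  (≤ bound)
a_6 = 1: 21/13  (≤ bound)
a_7 = 1: 34/21  (> 20, stop)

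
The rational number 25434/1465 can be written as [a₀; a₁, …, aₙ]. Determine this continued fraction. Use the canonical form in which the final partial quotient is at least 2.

[17; 2, 1, 3, 2, 1, 40]

⌊25434/1465⌋ = 17, remainder 529
⌊1465/529⌋ = 2, remainder 407
⌊529/407⌋ = 1, remainder 122
⌊407/122⌋ = 3, remainder 41
⌊122/41⌋ = 2, remainder 40
⌊41/40⌋ = 1, remainder 1
⌊40/1⌋ = 40, remainder 0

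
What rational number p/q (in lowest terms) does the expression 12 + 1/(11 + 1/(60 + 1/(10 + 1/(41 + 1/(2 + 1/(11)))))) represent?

76554378/6331637

Use the convergent recurrence hₖ = aₖ·hₖ₋₁ + hₖ₋₂ (and likewise for the denominators kₖ):
a_0 = 12: 12/1
a_1 = 11: 133/11
a_2 = 60: 7992/661
a_3 = 10: 80053/6621
a_4 = 41: 3290165/272122
a_5 = 2: 6660383/550865
a_6 = 11: 76554378/6331637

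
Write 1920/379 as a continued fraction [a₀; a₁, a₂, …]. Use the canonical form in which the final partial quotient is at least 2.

[5; 15, 6, 4]

Repeatedly divide and take the remainder:
⌊1920/379⌋ = 5, remainder 25
⌊379/25⌋ = 15, remainder 4
⌊25/4⌋ = 6, remainder 1
⌊4/1⌋ = 4, remainder 0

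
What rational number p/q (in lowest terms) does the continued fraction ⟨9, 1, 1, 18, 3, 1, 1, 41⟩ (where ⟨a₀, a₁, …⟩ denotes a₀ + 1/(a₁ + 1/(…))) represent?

104009/10933

Use the convergent recurrence hₖ = aₖ·hₖ₋₁ + hₖ₋₂ (and likewise for the denominators kₖ):
a_0 = 9: 9/1
a_1 = 1: 10/1
a_2 = 1: 19/2
a_3 = 18: 352/37
a_4 = 3: 1075/113
a_5 = 1: 1427/150
a_6 = 1: 2502/263
a_7 = 41: 104009/10933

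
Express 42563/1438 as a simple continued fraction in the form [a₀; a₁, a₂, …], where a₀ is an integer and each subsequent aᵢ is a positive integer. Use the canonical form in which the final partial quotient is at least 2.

[29; 1, 1, 2, 31, 1, 1, 4]

42563 = 29·1438 + 861, so a_0 = 29
1438 = 1·861 + 577, so a_1 = 1
861 = 1·577 + 284, so a_2 = 1
577 = 2·284 + 9, so a_3 = 2
284 = 31·9 + 5, so a_4 = 31
9 = 1·5 + 4, so a_5 = 1
5 = 1·4 + 1, so a_6 = 1
4 = 4·1 + 0, so a_7 = 4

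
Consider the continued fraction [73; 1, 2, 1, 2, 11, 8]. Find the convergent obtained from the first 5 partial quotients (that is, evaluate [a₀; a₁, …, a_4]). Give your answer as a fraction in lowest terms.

a_0 = 73: 73/1
a_1 = 1: 74/1
a_2 = 2: 221/3
a_3 = 1: 295/4
a_4 = 2: 811/11

811/11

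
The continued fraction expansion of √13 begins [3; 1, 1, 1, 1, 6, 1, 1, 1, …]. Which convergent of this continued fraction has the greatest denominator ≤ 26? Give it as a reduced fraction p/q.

18/5

a_0 = 3: 3/1  (≤ bound)
a_1 = 1: 4/1  (≤ bound)
a_2 = 1: 7/2  (≤ bound)
a_3 = 1: 11/3  (≤ bound)
a_4 = 1: 18/5  (≤ bound)
a_5 = 6: 119/33  (> 26, stop)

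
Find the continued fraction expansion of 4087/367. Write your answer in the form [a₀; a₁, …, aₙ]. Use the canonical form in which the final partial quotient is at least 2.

[11; 7, 2, 1, 16]

⌊4087/367⌋ = 11, remainder 50
⌊367/50⌋ = 7, remainder 17
⌊50/17⌋ = 2, remainder 16
⌊17/16⌋ = 1, remainder 1
⌊16/1⌋ = 16, remainder 0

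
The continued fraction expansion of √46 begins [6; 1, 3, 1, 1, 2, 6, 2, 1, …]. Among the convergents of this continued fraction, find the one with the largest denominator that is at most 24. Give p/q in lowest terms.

156/23

List convergents until the denominator exceeds the bound:
a_0 = 6: 6/1  (≤ bound)
a_1 = 1: 7/1  (≤ bound)
a_2 = 3: 27/4  (≤ bound)
a_3 = 1: 34/5  (≤ bound)
a_4 = 1: 61/9  (≤ bound)
a_5 = 2: 156/23  (≤ bound)
a_6 = 6: 997/147  (> 24, stop)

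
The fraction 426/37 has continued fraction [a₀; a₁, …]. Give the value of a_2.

1

Repeatedly divide and take the remainder:
⌊426/37⌋ = 11, remainder 19
⌊37/19⌋ = 1, remainder 18
⌊19/18⌋ = 1, remainder 1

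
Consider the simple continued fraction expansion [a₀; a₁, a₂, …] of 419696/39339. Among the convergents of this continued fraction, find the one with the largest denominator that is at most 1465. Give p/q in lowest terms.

List convergents until the denominator exceeds the bound:
a_0 = 10: 10/1  (≤ bound)
a_1 = 1: 11/1  (≤ bound)
a_2 = 2: 32/3  (≤ bound)
a_3 = 54: 1739/163  (≤ bound)
a_4 = 3: 5249/492  (≤ bound)
a_5 = 3: 17486/1639  (> 1465, stop)

5249/492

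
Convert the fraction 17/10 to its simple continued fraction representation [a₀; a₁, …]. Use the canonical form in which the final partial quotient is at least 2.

[1; 1, 2, 3]

17 ÷ 10 → quotient 1, remainder 7
10 ÷ 7 → quotient 1, remainder 3
7 ÷ 3 → quotient 2, remainder 1
3 ÷ 1 → quotient 3, remainder 0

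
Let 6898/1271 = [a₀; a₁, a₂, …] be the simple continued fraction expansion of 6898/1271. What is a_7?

Apply division with remainder until the remainder is 0:
⌊6898/1271⌋ = 5, remainder 543
⌊1271/543⌋ = 2, remainder 185
⌊543/185⌋ = 2, remainder 173
⌊185/173⌋ = 1, remainder 12
⌊173/12⌋ = 14, remainder 5
⌊12/5⌋ = 2, remainder 2
⌊5/2⌋ = 2, remainder 1
⌊2/1⌋ = 2, remainder 0

2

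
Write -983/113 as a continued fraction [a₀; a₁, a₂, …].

[-9; 3, 3, 11]

-983 = -9·113 + 34, so a_0 = -9
113 = 3·34 + 11, so a_1 = 3
34 = 3·11 + 1, so a_2 = 3
11 = 11·1 + 0, so a_3 = 11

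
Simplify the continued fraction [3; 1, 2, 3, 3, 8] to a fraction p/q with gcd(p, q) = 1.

Work from the innermost term outward:
Start with 8.
3 + 1/(8/1) = 3 + 1/8 = 25/8
3 + 1/(25/8) = 3 + 8/25 = 83/25
2 + 1/(83/25) = 2 + 25/83 = 191/83
1 + 1/(191/83) = 1 + 83/191 = 274/191
3 + 1/(274/191) = 3 + 191/274 = 1013/274

1013/274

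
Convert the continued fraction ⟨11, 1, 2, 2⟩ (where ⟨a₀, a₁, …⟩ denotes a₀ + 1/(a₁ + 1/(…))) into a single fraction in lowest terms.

a_0 = 11: 11/1
a_1 = 1: 12/1
a_2 = 2: 35/3
a_3 = 2: 82/7

82/7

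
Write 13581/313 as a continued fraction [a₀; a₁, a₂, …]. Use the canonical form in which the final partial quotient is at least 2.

[43; 2, 1, 1, 3, 3, 5]

13581 = 43·313 + 122, so a_0 = 43
313 = 2·122 + 69, so a_1 = 2
122 = 1·69 + 53, so a_2 = 1
69 = 1·53 + 16, so a_3 = 1
53 = 3·16 + 5, so a_4 = 3
16 = 3·5 + 1, so a_5 = 3
5 = 5·1 + 0, so a_6 = 5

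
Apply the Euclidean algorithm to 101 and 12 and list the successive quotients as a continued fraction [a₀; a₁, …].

101 = 8·12 + 5, so a_0 = 8
12 = 2·5 + 2, so a_1 = 2
5 = 2·2 + 1, so a_2 = 2
2 = 2·1 + 0, so a_3 = 2

[8; 2, 2, 2]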